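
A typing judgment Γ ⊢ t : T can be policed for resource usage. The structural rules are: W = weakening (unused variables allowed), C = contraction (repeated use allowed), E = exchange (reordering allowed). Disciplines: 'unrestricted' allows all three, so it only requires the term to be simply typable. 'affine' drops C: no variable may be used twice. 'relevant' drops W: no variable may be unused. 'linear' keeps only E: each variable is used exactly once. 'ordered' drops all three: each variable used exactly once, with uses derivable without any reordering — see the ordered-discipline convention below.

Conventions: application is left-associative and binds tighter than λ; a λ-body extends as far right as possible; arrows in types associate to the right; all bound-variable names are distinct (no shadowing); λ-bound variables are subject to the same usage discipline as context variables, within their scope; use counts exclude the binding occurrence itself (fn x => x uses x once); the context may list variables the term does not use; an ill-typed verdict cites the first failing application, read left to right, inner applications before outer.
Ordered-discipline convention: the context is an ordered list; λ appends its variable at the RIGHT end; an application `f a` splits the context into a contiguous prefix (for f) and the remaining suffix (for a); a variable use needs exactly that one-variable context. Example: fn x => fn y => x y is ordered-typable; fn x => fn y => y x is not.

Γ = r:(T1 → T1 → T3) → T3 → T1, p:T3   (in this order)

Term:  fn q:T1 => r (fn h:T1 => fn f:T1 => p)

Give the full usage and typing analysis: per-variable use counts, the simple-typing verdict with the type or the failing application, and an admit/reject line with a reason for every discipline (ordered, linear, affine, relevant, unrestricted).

counts: r=1; p=1; q [bound]=0; h [bound]=0; f [bound]=0
left-to-right use order: r, p
typing: well-typed — term : T1 → T3 → T1
ordered: ✗, needs weakening: q, h, f unused
linear: ✗, needs weakening: q, h, f unused
affine: ✓, none of r, p, q, h, f used more than once
relevant: ✗, needs weakening: q, h, f unused
unrestricted: ✓, type-checks (T1 → T3 → T1) and nothing is barred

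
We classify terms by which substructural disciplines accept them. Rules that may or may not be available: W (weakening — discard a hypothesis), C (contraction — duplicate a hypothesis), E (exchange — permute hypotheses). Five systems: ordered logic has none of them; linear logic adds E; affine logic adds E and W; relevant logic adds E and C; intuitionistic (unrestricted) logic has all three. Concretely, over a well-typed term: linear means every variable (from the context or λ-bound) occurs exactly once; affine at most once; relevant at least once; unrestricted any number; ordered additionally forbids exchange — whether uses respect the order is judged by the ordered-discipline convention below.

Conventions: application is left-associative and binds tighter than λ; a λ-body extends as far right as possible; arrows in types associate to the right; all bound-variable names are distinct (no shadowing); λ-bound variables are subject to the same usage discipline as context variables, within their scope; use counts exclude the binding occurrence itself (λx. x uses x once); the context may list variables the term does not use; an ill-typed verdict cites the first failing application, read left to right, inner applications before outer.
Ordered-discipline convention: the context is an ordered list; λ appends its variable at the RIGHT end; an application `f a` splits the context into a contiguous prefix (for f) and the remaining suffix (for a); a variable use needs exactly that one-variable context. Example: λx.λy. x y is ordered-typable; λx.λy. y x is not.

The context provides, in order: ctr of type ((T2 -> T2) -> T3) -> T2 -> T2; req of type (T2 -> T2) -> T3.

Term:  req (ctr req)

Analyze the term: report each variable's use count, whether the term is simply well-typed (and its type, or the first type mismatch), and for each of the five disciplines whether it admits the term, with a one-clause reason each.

counts: ctr: 1; req: 2
use order (left to right): req, ctr, req
typing: well-typed at T3
ordered: ✗, needs contraction — req ×2
linear: ✗, needs contraction — req ×2
affine: ✗, needs contraction — req ×2
relevant: ✓, at least one use each (ctr, req)
unrestricted: ✓, simply typable at T3; W, C, E all held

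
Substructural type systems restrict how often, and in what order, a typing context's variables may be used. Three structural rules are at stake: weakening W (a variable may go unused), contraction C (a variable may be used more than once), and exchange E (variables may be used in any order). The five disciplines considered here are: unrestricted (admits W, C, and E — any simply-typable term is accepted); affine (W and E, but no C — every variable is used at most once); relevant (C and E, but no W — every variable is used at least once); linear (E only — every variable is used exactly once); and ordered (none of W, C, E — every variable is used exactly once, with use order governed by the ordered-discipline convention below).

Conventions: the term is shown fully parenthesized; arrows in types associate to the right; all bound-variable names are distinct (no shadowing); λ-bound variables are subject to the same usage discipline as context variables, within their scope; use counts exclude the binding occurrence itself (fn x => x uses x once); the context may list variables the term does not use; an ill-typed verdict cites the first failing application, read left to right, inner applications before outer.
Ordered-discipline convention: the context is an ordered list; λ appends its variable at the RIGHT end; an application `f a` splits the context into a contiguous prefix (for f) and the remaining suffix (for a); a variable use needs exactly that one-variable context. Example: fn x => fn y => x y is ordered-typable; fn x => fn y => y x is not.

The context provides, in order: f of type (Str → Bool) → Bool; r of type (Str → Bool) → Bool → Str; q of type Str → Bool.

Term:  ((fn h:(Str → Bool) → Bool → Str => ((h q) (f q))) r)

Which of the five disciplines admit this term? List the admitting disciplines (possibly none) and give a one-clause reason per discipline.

admitted by: relevant, unrestricted
usage: f: 1; r: 1; q: 2; h (λ-bound): 1
left-to-right use order: h, q, f, q, r
typing: the term checks, with type Str
ordered: ✗, uses contraction: q ×2
linear: ✗, uses contraction: q ×2
affine: ✗, uses contraction: q ×2
relevant: ✓, every one of f, r, q, h appears
unrestricted: ✓, type-checks (Str) and nothing is barred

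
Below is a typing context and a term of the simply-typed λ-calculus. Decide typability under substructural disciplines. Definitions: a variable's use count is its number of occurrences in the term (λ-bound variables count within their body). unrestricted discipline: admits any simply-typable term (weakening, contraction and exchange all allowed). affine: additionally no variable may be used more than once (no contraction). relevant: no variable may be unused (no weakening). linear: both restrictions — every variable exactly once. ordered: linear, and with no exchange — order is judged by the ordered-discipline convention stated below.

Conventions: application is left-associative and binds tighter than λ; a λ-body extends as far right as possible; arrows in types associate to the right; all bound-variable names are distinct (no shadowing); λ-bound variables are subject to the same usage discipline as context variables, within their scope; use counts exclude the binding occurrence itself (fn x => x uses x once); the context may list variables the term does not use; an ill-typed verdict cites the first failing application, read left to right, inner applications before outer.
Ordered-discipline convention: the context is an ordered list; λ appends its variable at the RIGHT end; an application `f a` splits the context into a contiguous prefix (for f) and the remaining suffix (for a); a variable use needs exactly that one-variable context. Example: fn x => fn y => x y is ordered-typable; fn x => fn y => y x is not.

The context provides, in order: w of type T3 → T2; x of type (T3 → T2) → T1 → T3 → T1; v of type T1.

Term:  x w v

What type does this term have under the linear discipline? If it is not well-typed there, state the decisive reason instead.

term : T3 → T1
counts: w: 1; x: 1; v: 1
order of uses: x, w, v
typing: ✓ — T3 → T1
all disciplines: ordered ✗ · linear ✓ · affine ✓ · relevant ✓ · unrestricted ✓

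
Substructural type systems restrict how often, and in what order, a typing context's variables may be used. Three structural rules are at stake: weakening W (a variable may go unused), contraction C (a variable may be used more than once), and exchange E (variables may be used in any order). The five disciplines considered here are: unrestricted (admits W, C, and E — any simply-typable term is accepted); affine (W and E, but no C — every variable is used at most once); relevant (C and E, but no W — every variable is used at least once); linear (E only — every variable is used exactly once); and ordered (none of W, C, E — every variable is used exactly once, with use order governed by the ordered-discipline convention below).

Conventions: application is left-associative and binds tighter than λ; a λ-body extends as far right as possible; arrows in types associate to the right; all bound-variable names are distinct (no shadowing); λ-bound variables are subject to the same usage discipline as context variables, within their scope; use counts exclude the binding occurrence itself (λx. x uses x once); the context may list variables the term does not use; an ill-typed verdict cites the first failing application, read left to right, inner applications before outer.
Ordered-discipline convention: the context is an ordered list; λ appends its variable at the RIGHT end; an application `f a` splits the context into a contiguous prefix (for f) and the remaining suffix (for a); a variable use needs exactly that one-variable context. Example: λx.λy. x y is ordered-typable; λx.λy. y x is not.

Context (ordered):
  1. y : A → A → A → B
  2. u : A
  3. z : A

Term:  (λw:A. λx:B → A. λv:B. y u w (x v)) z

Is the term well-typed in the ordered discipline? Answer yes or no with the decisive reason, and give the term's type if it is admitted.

yes — y, u, z, w, x, v: once each, no exchange needed; term : (B → A) → B → B
variable uses: y ×1; u ×1; z ×1; w (λ-bound) ×1; x (λ-bound) ×1; v (λ-bound) ×1
uses in reading order: y, u, w, x, v, z
typing: well-typed — term : (B → A) → B → B
per-discipline verdicts: ordered ✓ · linear ✓ · affine ✓ · relevant ✓ · unrestricted ✓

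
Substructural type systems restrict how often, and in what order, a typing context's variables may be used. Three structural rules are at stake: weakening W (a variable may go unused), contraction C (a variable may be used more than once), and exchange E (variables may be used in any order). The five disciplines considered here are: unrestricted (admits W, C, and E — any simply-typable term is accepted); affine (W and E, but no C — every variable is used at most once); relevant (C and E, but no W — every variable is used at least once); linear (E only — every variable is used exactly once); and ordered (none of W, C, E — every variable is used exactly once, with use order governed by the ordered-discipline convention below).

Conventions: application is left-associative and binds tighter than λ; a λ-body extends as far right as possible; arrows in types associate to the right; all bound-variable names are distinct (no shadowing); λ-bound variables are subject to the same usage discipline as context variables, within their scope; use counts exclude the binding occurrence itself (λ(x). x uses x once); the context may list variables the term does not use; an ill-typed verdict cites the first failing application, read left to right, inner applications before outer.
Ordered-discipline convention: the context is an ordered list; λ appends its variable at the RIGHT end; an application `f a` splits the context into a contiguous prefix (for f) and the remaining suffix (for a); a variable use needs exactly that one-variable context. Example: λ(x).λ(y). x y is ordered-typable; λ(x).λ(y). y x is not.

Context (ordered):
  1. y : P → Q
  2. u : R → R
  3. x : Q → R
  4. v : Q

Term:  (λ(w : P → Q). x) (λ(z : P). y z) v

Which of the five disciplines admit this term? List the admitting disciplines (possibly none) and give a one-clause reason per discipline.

admitted by: affine, unrestricted
variable uses: y=1, u=0, x=1, v=1, w [bound]=0, z [bound]=1
use order (left to right): x, y, z, v
typing: well-typed — term : R
ordered: ✗ — unused: u, w — weakening required
linear: ✗ — unused: u, w — weakening required
affine: ✓ — at most one use each (y, u, x, v, w, z)
relevant: ✗ — unused: u, w — weakening required
unrestricted: ✓ — well-typed at R; no restrictions here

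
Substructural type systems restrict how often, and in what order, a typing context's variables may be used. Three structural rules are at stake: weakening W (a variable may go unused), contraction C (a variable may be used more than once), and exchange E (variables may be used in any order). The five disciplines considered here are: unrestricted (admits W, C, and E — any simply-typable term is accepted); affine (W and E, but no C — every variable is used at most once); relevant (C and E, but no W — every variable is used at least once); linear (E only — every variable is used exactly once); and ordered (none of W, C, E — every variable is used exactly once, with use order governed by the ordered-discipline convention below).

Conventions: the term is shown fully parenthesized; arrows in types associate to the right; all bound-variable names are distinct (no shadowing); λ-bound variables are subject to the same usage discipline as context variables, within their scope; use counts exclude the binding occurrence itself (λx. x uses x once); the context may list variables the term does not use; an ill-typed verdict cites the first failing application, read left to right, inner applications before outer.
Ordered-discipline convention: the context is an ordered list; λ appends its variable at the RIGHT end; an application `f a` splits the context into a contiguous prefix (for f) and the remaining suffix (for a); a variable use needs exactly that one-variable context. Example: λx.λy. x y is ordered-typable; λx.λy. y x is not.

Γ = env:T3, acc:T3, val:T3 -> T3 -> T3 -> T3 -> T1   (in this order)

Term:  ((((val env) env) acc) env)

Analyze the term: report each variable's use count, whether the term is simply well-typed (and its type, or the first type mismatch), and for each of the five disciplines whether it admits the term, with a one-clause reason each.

use counts: env: 3×, acc: 1×, val: 1×
uses in reading order: val, env, env, acc, env
typing: ✓ — T1
ordered ✗ (env ×3 used more than once (contraction))
linear ✗ (env ×3 used more than once (contraction))
affine ✗ (env ×3 used more than once (contraction))
relevant ✓ (env, acc, val: all used, weakening unneeded)
unrestricted ✓ (simply typable at T1; W, C, E all held)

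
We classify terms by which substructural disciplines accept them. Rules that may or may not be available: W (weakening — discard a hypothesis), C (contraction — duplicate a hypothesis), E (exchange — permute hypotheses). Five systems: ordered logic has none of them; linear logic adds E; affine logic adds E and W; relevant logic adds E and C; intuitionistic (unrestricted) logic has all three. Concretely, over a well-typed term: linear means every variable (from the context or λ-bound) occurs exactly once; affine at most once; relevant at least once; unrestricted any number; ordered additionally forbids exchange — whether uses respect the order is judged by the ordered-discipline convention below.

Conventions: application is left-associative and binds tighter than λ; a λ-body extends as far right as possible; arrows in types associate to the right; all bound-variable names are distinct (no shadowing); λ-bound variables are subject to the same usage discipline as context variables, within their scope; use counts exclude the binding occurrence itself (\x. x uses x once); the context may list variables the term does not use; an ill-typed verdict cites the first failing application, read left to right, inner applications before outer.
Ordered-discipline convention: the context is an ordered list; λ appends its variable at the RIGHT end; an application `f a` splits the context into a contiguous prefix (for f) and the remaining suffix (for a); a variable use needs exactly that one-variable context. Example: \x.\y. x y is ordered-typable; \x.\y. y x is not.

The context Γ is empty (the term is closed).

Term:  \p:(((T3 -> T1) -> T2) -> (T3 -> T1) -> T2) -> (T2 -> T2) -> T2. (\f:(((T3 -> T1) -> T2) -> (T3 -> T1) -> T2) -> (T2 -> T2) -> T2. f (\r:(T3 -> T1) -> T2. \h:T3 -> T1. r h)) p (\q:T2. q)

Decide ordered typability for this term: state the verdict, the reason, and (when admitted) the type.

yes — p, f, r, h, q: once each, no exchange needed; term : ((((T3 -> T1) -> T2) -> (T3 -> T1) -> T2) -> (T2 -> T2) -> T2) -> T2
use counts: p [bound]: 1×; f [bound]: 1×; r [bound]: 1×; h [bound]: 1×; q [bound]: 1×
order of uses: f, r, h, p, q
typing: well-typed — term : ((((T3 -> T1) -> T2) -> (T3 -> T1) -> T2) -> (T2 -> T2) -> T2) -> T2
per-discipline verdicts: ordered ✓, linear ✓, affine ✓, relevant ✓, unrestricted ✓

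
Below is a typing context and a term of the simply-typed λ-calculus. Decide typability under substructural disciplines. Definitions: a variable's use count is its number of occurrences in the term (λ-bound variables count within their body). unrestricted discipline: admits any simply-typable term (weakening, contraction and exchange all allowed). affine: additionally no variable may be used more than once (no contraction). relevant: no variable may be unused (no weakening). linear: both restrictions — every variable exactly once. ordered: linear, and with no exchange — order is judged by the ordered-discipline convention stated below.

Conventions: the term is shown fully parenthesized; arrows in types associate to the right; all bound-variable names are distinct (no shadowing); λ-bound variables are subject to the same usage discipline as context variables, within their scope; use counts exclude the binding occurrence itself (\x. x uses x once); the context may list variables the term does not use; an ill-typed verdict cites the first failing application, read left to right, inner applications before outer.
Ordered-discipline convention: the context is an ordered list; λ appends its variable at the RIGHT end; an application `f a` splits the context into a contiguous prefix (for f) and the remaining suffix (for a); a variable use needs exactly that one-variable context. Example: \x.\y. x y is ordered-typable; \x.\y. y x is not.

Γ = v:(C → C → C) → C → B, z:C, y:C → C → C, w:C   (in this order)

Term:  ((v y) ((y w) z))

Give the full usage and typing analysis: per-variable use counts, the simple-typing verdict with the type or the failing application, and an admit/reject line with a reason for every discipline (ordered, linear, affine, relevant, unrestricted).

variable uses: v=1, z=1, y=2, w=1
use order (left to right): v, y, y, w, z
typing: the term checks, with type B
ordered ✗ (needs contraction — y ×2)
linear ✗ (needs contraction — y ×2)
affine ✗ (needs contraction — y ×2)
relevant ✓ (none of v, z, y, w goes unused)
unrestricted ✓ (simply typable at B; W, C, E all held)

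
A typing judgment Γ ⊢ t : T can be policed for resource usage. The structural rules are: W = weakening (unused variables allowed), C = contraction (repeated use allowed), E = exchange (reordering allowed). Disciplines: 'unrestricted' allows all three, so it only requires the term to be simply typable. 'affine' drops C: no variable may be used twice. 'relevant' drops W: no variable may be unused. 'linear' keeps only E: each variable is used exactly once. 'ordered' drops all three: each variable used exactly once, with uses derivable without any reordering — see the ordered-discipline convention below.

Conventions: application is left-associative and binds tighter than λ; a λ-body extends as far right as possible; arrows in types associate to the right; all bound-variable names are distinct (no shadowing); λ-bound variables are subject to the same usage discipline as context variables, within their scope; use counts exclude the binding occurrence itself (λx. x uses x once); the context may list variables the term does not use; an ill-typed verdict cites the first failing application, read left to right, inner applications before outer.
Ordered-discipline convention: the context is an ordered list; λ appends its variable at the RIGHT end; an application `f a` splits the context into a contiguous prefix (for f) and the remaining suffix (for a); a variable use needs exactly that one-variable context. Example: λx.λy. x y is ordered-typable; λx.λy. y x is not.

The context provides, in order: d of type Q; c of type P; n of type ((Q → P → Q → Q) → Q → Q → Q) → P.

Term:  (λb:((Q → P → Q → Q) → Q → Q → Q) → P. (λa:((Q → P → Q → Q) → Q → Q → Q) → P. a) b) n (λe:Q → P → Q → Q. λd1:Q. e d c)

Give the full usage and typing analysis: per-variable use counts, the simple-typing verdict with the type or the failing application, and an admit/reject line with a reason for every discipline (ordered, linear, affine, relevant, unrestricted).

use counts: d=1; c=1; n=1; b (bound)=1; a (bound)=1; e (bound)=1; d1 (bound)=0
uses in reading order: a, b, n, e, d, c
typing: the term checks, with type P
ordered ✗ (unused: d1 — weakening required)
linear ✗ (unused: d1 — weakening required)
affine ✓ (none of d, c, n, b, a, e, d1 used more than once)
relevant ✗ (unused: d1 — weakening required)
unrestricted ✓ (well-typed at P; no restrictions here)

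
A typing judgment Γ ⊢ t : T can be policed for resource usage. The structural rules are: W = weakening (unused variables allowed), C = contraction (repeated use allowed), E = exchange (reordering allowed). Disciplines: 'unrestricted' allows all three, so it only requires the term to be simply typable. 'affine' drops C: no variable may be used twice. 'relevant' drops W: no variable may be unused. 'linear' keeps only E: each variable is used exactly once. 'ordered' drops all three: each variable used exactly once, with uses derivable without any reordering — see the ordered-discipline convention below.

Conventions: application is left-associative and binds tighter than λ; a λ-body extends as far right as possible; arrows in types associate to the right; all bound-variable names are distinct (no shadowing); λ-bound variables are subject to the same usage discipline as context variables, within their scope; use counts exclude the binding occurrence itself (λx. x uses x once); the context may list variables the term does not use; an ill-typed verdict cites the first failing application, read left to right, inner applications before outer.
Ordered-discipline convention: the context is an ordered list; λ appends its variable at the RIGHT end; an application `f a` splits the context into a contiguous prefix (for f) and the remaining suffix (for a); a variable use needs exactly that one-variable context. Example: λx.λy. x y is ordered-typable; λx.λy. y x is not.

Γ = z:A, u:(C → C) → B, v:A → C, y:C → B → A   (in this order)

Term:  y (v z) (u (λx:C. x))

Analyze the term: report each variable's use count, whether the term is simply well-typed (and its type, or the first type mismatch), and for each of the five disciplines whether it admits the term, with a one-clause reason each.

use counts: z: 1, u: 1, v: 1, y: 1, x (λ-bound): 1
uses in reading order: y, v, z, u, x
typing: ✓ — A
ordered: ✗ — no contiguous prefix/suffix split fits y, v, z, u, x
linear: ✓ — z, u, v, y, x: one use apiece
affine: ✓ — at most one use each (z, u, v, y, x)
relevant: ✓ — z, u, v, y, x: all used, weakening unneeded
unrestricted: ✓ — type-checks (A) and nothing is barred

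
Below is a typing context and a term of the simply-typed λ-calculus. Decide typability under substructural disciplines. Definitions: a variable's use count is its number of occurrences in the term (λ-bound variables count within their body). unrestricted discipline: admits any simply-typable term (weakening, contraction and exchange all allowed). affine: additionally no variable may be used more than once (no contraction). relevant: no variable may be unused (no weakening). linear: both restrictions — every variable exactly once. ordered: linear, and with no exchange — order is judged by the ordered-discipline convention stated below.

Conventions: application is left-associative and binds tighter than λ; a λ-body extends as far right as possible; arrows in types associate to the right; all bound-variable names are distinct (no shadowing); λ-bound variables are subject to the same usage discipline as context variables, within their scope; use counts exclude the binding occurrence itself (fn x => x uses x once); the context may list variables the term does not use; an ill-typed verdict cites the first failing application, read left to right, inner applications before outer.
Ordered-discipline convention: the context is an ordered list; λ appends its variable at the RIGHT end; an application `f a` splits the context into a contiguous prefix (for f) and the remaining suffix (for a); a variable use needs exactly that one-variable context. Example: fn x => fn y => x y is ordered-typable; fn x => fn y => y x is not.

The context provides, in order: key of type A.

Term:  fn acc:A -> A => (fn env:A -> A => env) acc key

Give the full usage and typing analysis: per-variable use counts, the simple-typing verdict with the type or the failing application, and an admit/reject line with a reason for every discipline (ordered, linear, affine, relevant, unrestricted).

usage: key: 1×; acc (bound): 1×; env (bound): 1×
use order (left to right): env, acc, key
typing: the term checks, with type (A -> A) -> A
ordered ✗ (no ordered split (uses run env, acc, key))
linear ✓ (each of key, acc, env used exactly once)
affine ✓ (key, acc, env: no repeats, contraction unneeded)
relevant ✓ (none of key, acc, env goes unused)
unrestricted ✓ (well-typed at (A -> A) -> A; no restrictions here)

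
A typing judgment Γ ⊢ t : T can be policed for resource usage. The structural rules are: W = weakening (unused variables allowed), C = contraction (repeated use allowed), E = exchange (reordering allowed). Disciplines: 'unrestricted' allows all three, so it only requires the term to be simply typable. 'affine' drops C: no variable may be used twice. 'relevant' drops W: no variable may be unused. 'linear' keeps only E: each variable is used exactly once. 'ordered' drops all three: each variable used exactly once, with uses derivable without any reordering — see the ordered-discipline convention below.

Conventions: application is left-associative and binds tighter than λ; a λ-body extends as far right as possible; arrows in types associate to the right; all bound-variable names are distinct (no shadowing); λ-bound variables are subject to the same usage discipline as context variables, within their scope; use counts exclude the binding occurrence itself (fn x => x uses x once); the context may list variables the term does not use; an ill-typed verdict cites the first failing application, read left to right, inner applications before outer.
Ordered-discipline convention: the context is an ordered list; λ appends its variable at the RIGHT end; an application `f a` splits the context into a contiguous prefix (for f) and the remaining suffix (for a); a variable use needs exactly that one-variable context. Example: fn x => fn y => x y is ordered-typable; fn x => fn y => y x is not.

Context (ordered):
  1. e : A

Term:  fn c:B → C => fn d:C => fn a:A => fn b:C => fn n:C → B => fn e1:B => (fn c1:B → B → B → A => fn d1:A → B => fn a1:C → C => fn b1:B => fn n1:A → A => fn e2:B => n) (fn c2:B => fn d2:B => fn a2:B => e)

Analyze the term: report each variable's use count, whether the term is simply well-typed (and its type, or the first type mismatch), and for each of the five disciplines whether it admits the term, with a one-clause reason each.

counts: e ×1; c [bound] ×0; d [bound] ×0; a [bound] ×0; b [bound] ×0; n [bound] ×1; e1 [bound] ×0; c1 [bound] ×0; d1 [bound] ×0; a1 [bound] ×0; b1 [bound] ×0; n1 [bound] ×0; e2 [bound] ×0; c2 [bound] ×0; d2 [bound] ×0; a2 [bound] ×0
uses in reading order: n, e
typing: the term checks, with type (B → C) → C → A → C → (C → B) → B → (A → B) → (C → C) → B → (A → A) → B → C → B
ordered: ✗, needs weakening: c, d, a, b, e1, c1, d1, a1, b1, n1, e2, c2, d2, a2 unused
linear: ✗, needs weakening: c, d, a, b, e1, c1, d1, a1, b1, n1, e2, c2, d2, a2 unused
affine: ✓, at most one use each (e, c, d, a, b, n, e1, c1, d1, a1, b1, n1, e2, c2, d2, a2)
relevant: ✗, needs weakening: c, d, a, b, e1, c1, d1, a1, b1, n1, e2, c2, d2, a2 unused
unrestricted: ✓, simply typable at (B → C) → C → A → C → (C → B) → B → (A → B) → (C → C) → B → (A → A) → B → C → B; W, C, E all held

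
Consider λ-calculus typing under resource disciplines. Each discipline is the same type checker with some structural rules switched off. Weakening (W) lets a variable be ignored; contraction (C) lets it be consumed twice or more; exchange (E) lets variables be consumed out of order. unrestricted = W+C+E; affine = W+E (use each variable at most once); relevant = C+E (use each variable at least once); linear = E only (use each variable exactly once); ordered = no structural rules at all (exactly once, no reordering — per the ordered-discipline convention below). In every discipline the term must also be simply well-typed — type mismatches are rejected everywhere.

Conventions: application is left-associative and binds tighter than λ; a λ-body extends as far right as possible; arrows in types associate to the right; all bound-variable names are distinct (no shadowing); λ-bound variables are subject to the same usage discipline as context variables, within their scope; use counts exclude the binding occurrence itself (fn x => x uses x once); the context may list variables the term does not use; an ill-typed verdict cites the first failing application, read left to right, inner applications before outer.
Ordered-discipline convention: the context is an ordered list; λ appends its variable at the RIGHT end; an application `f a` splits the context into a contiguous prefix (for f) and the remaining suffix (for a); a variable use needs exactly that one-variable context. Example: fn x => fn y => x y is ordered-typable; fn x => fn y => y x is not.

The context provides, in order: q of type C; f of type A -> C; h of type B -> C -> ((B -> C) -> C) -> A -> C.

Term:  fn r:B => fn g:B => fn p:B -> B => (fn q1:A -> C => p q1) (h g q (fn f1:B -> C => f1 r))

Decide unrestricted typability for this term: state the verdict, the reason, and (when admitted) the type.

no — not simply typable
counts: q ×1; f ×0; h ×1; r (λ-bound) ×1; g (λ-bound) ×1; p (λ-bound) ×1; q1 (λ-bound) ×1; f1 (λ-bound) ×1
uses in reading order: p, q1, h, g, q, f1, r
typing: ill-typed: an argument A -> C mismatches the expected B
summary: ordered ✗; linear ✗; affine ✗; relevant ✗; unrestricted ✗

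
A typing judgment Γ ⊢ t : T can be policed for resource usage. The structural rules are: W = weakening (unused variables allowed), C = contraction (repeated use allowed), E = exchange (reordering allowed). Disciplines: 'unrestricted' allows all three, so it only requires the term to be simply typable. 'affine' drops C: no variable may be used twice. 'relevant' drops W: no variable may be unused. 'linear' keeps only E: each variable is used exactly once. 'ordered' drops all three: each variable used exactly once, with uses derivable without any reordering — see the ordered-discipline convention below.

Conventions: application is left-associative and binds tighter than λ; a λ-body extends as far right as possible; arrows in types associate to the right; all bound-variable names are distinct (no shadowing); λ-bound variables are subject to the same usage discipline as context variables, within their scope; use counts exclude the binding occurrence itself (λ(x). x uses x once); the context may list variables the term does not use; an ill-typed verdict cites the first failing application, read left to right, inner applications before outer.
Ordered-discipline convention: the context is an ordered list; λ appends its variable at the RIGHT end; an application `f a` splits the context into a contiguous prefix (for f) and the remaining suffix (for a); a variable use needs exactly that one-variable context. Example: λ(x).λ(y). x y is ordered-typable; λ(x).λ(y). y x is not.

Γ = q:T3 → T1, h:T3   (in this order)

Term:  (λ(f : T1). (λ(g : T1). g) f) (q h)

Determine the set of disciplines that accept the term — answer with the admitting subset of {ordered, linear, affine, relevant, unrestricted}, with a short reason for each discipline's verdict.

admitted in: ordered, linear, affine, relevant, unrestricted
use counts: q ×1; h ×1; f (bound) ×1; g (bound) ×1
left-to-right use order: g, f, q, h
typing: well-typed at T1
ordered ✓ (q, h, f, g once each; derivable with no W/C/E)
linear ✓ (each of q, h, f, g used exactly once)
affine ✓ (no duplicate uses among q, h, f, g)
relevant ✓ (at least one use each (q, h, f, g))
unrestricted ✓ (simply typable at T1; W, C, E all held)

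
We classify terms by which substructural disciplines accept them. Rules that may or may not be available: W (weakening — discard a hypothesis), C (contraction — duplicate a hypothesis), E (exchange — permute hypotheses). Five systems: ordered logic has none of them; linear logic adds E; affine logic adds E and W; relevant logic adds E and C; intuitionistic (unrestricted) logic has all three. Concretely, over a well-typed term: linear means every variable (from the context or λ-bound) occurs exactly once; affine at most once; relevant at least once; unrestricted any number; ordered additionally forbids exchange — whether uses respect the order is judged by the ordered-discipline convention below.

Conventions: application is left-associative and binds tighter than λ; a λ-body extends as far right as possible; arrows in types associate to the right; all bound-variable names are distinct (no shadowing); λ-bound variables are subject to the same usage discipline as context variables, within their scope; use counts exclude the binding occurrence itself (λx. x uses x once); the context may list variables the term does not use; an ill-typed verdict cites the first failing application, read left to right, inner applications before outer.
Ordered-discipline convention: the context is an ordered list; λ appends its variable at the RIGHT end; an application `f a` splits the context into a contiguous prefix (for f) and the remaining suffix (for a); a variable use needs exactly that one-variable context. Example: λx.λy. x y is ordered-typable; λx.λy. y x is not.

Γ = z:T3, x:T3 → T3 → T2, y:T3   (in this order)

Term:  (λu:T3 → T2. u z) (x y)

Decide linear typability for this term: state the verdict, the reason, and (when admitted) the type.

yes — z, x, y, u: one use apiece; term : T2
variable uses: z: 1×, x: 1×, y: 1×, u [bound]: 1×
left-to-right use order: u, z, x, y
typing: the term checks, with type T2
across the five disciplines: ordered ✗ | linear ✓ | affine ✓ | relevant ✓ | unrestricted ✓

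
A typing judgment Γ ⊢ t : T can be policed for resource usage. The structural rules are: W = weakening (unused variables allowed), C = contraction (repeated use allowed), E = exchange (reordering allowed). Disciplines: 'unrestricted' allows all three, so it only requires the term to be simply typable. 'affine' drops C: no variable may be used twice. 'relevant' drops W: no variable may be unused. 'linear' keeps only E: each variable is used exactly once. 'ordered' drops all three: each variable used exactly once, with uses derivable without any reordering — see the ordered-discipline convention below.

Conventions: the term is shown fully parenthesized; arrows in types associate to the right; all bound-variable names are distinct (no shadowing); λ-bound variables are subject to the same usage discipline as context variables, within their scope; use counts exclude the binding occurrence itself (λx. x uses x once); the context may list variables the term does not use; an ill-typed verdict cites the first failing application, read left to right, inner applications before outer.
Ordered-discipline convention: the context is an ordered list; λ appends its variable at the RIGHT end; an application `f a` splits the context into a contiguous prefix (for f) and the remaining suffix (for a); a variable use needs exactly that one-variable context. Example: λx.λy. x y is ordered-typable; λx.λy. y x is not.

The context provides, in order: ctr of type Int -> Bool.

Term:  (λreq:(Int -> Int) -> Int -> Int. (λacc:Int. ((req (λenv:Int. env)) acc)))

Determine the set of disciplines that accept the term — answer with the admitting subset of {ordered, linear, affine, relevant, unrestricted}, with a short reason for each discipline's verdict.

accepted by: affine, unrestricted
variable uses: ctr: 0×; req (λ-bound): 1×; acc (λ-bound): 1×; env (λ-bound): 1×
uses in reading order: req, env, acc
typing: well-typed — term : ((Int -> Int) -> Int -> Int) -> Int -> Int
ordered ✗ (unused: ctr — weakening required)
linear ✗ (unused: ctr — weakening required)
affine ✓ (none of ctr, req, acc, env used more than once)
relevant ✗ (unused: ctr — weakening required)
unrestricted ✓ (type-checks (((Int -> Int) -> Int -> Int) -> Int -> Int) and nothing is barred)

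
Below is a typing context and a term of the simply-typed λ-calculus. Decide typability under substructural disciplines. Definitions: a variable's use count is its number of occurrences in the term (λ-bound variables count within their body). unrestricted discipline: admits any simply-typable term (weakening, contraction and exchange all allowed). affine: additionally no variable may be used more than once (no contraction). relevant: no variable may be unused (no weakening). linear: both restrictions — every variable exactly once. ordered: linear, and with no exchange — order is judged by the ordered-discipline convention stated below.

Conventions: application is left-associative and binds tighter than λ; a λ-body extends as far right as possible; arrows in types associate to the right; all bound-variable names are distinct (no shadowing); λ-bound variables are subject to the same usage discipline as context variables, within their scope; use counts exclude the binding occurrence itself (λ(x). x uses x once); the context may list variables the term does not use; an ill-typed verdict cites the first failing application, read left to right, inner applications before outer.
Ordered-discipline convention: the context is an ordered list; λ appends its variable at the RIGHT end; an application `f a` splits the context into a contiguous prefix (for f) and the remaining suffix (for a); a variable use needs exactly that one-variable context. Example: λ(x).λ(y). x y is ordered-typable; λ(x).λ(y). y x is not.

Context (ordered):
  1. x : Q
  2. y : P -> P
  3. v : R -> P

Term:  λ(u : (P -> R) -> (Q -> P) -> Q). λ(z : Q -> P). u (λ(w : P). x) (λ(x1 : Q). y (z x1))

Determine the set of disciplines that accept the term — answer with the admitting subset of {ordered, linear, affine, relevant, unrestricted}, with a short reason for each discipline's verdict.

accepted by: none
usage: x: 1×; y: 1×; v: 0×; u [bound]: 1×; z [bound]: 1×; w [bound]: 0×; x1 [bound]: 1×
left-to-right use order: u, x, y, z, x1
typing: ill-typed: an application expects P -> R but receives P -> Q
ordered: ✗, fails simple typing
linear: ✗, a type mismatch blocks all five
affine: ✗, the type mismatch rejects it
relevant: ✗, not simply typable
unrestricted: ✗, fails simple typing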